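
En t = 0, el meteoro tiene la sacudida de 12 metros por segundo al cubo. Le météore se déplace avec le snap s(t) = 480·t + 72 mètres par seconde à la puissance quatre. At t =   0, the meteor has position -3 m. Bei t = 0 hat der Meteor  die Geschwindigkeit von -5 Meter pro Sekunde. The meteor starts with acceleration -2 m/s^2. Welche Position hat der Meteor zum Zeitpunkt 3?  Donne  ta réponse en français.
En partant du snap s(t) = 480·t + 72, nous prenons 4 primitives. En prenant ∫s(t)dt et en appliquant j(0) = 12, nous trouvons j(t) = 240·t^2 + 72·t + 12. En intégrant le jerk et en utilisant la condition initiale a(0) = -2, nous obtenons a(t) = 80·t^3 + 36·t^2 + 12·t - 2. En intégrant l'accélération et en utilisant la condition initiale v(0) = -5, nous obtenons v(t) = 20·t^4 + 12·t^3 + 6·t^2 - 2·t - 5. En prenant ∫v(t)dt et en appliquant x(0) = -3, nous trouvons x(t) = 4·t^5 + 3·t^4 + 2·t^3 - t^2 - 5·t - 3. De l'équation de la position x(t) = 4·t^5 + 3·t^4 + 2·t^3 - t^2 - 5·t - 3, nous substituons t = 3 pour obtenir x = 1242.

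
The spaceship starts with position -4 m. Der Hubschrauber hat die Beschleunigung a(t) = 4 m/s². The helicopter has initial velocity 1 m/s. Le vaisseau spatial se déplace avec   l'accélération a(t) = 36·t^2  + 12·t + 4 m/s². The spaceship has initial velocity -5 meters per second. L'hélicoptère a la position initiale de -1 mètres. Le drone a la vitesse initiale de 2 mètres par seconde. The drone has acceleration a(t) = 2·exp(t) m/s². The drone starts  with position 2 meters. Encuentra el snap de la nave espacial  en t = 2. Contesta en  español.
Debemos derivar nuestra ecuación de la aceleración a(t) = 36·t^2 + 12·t + 4 2 veces. Tomando d/dt de a(t), encontramos j(t) = 72·t + 12. Tomando d/dt de j(t), encontramos s(t) = 72. Tenemos el snap s(t) = 72. Sustituyendo t = 2: s(2) = 72.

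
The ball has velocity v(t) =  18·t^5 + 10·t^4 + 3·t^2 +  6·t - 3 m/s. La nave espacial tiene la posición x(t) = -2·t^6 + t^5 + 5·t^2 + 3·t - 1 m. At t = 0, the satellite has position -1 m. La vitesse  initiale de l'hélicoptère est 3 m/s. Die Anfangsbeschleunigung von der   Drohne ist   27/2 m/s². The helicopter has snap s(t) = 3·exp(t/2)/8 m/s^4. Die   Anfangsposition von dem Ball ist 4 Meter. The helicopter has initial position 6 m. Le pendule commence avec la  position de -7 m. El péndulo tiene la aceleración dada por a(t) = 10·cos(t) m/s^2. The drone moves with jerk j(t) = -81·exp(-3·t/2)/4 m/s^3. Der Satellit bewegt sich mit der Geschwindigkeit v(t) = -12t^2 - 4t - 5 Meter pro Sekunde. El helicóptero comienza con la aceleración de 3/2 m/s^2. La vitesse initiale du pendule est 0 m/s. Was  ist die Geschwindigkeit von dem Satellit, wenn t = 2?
Wir haben die Geschwindigkeit v(t) = -12·t^2 - 4·t - 5. Durch Einsetzen von t = 2: v(2) = -61.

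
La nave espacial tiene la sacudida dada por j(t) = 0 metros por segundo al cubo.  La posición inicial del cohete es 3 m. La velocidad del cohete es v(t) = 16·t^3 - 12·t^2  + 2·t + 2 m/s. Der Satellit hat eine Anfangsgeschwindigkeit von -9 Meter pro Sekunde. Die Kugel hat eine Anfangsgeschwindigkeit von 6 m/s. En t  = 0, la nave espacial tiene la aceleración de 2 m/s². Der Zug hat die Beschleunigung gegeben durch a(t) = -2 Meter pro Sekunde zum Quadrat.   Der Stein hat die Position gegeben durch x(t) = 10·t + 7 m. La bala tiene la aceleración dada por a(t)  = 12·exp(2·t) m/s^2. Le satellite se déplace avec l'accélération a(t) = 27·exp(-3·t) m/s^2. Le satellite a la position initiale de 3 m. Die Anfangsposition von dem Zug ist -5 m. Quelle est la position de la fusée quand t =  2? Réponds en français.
Nous devons trouver la primitive de notre équation de la vitesse v(t) = 16·t^3 - 12·t^2 + 2·t + 2 1 fois. En intégrant la vitesse et en utilisant la condition initiale x(0) = 3, nous obtenons x(t) = 4·t^4 - 4·t^3 + t^2 + 2·t + 3. En utilisant x(t) = 4·t^4 - 4·t^3 + t^2 + 2·t + 3 et en substituant t = 2, nous trouvons x = 43.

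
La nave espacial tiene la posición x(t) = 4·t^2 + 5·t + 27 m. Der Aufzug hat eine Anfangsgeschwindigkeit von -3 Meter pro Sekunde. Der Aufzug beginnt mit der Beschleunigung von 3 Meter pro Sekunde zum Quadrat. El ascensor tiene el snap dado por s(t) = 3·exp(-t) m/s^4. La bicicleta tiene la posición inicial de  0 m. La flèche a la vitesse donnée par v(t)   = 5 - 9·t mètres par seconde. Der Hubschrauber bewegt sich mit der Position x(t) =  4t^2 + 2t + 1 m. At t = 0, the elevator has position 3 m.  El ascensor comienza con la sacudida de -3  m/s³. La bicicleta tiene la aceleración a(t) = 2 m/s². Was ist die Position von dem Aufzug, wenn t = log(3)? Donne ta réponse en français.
Nous devons intégrer notre équation du snap s(t) = 3·exp(-t) 4 fois. En intégrant le snap et en utilisant la condition initiale j(0) = -3, nous obtenons j(t) = -3·exp(-t). En intégrant le jerk et en utilisant la condition initiale a(0) = 3, nous obtenons a(t) = 3·exp(-t). La primitive de l'accélération est la vitesse. En utilisant v(0) = -3, nous obtenons v(t) = -3·exp(-t). En prenant ∫v(t)dt et en appliquant x(0) = 3, nous trouvons x(t) = 3·exp(-t). De l'équation de la position x(t) = 3·exp(-t), nous substituons t = log(3) pour obtenir x = 1.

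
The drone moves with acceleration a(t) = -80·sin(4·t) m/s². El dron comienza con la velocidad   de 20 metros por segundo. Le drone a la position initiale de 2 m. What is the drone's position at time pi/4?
We must find the antiderivative of our acceleration equation a(t) = -80·sin(4·t) 2 times. The integral of acceleration is velocity. Using v(0) = 20, we get v(t) = 20·cos(4·t). Finding the antiderivative of v(t) and using x(0) = 2: x(t) = 5·sin(4·t) + 2. From the given position equation x(t) = 5·sin(4·t) + 2, we substitute t = pi/4 to get x = 2.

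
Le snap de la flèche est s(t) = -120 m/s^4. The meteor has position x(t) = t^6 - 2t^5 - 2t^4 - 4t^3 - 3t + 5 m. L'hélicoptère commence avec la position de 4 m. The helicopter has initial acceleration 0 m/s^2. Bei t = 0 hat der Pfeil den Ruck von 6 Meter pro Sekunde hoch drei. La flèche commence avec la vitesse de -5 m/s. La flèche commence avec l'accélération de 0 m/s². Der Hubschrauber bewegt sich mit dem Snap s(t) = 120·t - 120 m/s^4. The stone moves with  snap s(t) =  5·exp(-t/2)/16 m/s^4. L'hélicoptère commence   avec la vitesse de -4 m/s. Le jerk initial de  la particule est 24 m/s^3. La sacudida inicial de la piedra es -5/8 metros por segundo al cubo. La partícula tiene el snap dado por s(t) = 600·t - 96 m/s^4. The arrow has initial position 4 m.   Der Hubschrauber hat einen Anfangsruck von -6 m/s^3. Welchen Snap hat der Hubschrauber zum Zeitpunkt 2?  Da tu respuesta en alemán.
Wir haben den Snap s(t) = 120·t - 120. Durch Einsetzen von t = 2: s(2) = 120.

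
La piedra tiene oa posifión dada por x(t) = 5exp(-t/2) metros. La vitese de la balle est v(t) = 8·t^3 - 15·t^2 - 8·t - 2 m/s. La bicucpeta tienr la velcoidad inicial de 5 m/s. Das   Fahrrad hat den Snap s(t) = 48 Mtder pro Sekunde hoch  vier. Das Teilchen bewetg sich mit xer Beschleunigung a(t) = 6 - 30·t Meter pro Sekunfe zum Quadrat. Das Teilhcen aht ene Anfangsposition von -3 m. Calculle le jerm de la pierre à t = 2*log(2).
En partant de la position x(t) = 5·exp(-t/2), nous prenons 3 dérivées. En prenant d/dt de x(t), nous trouvons v(t) = -5·exp(-t/2)/2. La dérivée de la vitesse donne l'accélération: a(t) = 5·exp(-t/2)/4. En dérivant l'accélération, nous obtenons le jerk: j(t) = -5·exp(-t/2)/8. Nous avons le jerk j(t) = -5·exp(-t/2)/8. En substituant t = 2*log(2): j(2*log(2)) = -5/16.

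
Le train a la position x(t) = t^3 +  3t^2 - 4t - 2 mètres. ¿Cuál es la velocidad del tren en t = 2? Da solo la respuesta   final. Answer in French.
À t = 2, v = 20.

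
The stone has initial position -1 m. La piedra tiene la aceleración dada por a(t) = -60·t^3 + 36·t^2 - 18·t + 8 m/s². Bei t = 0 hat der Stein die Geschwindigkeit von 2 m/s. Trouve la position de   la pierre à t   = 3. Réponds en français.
Pour résoudre ceci, nous devons prendre 2 primitives de notre équation de l'accélération a(t) = -60·t^3 + 36·t^2 - 18·t + 8. En prenant ∫a(t)dt et en appliquant v(0) = 2, nous trouvons v(t) = -15·t^4 + 12·t^3 - 9·t^2 + 8·t + 2. En prenant ∫v(t)dt et en appliquant x(0) = -1, nous trouvons x(t) = -3·t^5 + 3·t^4 - 3·t^3 + 4·t^2 + 2·t - 1. Nous avons la position x(t) = -3·t^5 + 3·t^4 - 3·t^3 + 4·t^2 + 2·t - 1. En substituant t = 3: x(3) = -526.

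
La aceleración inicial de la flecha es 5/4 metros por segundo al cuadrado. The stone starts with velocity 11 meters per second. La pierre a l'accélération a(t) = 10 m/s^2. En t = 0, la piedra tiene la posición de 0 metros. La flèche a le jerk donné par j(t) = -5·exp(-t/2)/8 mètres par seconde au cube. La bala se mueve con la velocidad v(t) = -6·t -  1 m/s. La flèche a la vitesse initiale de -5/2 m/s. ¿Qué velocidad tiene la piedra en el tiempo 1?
Debemos encontrar la integral de nuestra ecuación de la aceleración a(t) = 10 1 vez. Tomando ∫a(t)dt y aplicando v(0) = 11, encontramos v(t) = 10·t + 11. Tenemos la velocidad v(t) = 10·t + 11. Sustituyendo t = 1: v(1) = 21.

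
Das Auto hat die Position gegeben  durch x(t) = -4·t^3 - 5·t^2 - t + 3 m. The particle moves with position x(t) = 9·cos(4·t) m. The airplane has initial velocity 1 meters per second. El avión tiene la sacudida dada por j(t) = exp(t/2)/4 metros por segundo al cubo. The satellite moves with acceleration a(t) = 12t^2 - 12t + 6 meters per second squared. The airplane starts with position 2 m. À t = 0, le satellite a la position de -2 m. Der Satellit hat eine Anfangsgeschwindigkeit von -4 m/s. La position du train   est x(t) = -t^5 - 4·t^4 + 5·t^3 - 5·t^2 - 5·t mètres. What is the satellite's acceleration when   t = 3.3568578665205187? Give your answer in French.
De l'équation de l'accélération a(t) = 12·t^2 - 12·t + 6, nous substituons t = 3.3568578665205187 pour obtenir a = 100.939642434002.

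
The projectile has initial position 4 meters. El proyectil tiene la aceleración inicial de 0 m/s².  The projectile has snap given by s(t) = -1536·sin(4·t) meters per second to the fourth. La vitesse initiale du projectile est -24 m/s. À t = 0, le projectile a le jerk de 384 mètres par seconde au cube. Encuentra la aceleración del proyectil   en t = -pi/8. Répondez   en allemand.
Wir müssen unsere Gleichung für den Snap s(t) = -1536·sin(4·t) 2-mal integrieren. Die Stammfunktion von dem Snap ist der Ruck. Mit j(0) = 384 erhalten wir j(t) = 384·cos(4·t). Durch Integration von dem Ruck und Verwendung der Anfangsbedingung a(0) = 0, erhalten wir a(t) = 96·sin(4·t). Mit a(t) = 96·sin(4·t) und Einsetzen von t = -pi/8, finden wir a = -96.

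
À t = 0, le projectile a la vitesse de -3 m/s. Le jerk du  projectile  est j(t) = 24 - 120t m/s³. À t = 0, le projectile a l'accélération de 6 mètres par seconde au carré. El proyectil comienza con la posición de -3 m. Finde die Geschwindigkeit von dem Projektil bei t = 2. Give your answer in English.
To solve this, we need to take 2 antiderivatives of our jerk equation j(t) = 24 - 120·t. The antiderivative of jerk is acceleration. Using a(0) = 6, we get a(t) = -60·t^2 + 24·t + 6. Integrating acceleration and using the initial condition v(0) = -3, we get v(t) = -20·t^3 + 12·t^2 + 6·t - 3. We have velocity v(t) = -20·t^3 + 12·t^2 + 6·t - 3. Substituting t = 2: v(2) = -103.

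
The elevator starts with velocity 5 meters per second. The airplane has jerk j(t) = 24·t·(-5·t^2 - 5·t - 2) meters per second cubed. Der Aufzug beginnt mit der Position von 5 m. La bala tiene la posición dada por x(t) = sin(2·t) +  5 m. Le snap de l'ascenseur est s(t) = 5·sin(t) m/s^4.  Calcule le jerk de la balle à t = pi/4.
Pour résoudre ceci, nous devons prendre 3 dérivées de notre équation de la position x(t) = sin(2·t) + 5. En dérivant la position, nous obtenons la vitesse: v(t) = 2·cos(2·t). La dérivée de la vitesse donne l'accélération: a(t) = -4·sin(2·t). La dérivée de l'accélération donne le jerk: j(t) = -8·cos(2·t). Nous avons le jerk j(t) = -8·cos(2·t). En substituant t = pi/4: j(pi/4) = 0.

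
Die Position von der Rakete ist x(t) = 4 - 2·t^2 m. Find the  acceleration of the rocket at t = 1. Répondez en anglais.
Starting from position x(t) = 4 - 2·t^2, we take 2 derivatives. The derivative of position gives velocity: v(t) = -4·t. Taking d/dt of v(t), we find a(t) = -4. From the given acceleration equation a(t) = -4, we substitute t = 1 to get a = -4.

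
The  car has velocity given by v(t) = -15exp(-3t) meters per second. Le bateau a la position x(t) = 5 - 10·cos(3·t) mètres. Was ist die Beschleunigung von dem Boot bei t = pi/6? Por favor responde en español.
Para resolver esto, necesitamos tomar 2 derivadas de nuestra ecuación de la posición x(t) = 5 - 10·cos(3·t). Tomando d/dt de x(t), encontramos v(t) = 30·sin(3·t). Tomando d/dt de v(t), encontramos a(t) = 90·cos(3·t). De la ecuación de la aceleración a(t) = 90·cos(3·t), sustituimos t = pi/6 para obtener a = 0.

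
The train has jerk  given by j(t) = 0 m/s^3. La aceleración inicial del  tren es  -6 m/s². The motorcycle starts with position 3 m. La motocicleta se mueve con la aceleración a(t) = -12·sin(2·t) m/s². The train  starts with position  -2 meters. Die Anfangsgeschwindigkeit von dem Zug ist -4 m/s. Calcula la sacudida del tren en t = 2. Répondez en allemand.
Wir haben den Ruck j(t) = 0. Durch Einsetzen von t = 2: j(2) = 0.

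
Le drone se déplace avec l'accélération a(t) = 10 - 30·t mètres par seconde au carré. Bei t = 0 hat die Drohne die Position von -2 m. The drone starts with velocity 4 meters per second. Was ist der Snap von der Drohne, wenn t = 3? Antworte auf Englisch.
We must differentiate our acceleration equation a(t) = 10 - 30·t 2 times. Differentiating acceleration, we get jerk: j(t) = -30. Taking d/dt of j(t), we find s(t) = 0. From the given snap equation s(t) = 0, we substitute t = 3 to get s = 0.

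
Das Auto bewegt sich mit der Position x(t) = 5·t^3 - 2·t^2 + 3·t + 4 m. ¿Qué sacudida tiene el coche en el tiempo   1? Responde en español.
Debemos derivar nuestra ecuación de la posición x(t) = 5·t^3 - 2·t^2 + 3·t + 4 3 veces. La derivada de la posición da la velocidad: v(t) = 15·t^2 - 4·t + 3. Derivando la velocidad, obtenemos la aceleración: a(t) = 30·t - 4. Tomando d/dt de a(t), encontramos j(t) = 30. De la ecuación de la sacudida j(t) = 30, sustituimos t = 1 para obtener j = 30.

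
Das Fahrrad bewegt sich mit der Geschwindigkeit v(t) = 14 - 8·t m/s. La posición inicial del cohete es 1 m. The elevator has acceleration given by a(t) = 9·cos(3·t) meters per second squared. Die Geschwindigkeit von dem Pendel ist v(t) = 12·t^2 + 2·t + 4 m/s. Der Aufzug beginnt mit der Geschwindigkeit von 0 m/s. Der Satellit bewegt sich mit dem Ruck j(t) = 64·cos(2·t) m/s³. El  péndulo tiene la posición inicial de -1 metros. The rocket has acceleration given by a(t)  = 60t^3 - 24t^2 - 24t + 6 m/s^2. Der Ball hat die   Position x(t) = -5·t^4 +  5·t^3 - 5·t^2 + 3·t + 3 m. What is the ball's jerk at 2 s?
We must differentiate our position equation x(t) = -5·t^4 + 5·t^3 - 5·t^2 + 3·t + 3 3 times. Taking d/dt of x(t), we find v(t) = -20·t^3 + 15·t^2 - 10·t + 3. Differentiating velocity, we get acceleration: a(t) = -60·t^2 + 30·t - 10. Taking d/dt of a(t), we find j(t) = 30 - 120·t. Using j(t) = 30 - 120·t and substituting t = 2, we find j = -210.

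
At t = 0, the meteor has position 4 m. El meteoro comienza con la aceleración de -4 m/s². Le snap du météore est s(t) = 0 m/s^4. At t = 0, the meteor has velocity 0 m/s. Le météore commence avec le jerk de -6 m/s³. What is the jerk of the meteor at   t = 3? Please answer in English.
To find the answer, we compute 1 integral of s(t) = 0. Taking ∫s(t)dt and applying j(0) = -6, we find j(t) = -6. Using j(t) = -6 and substituting t = 3, we find j = -6.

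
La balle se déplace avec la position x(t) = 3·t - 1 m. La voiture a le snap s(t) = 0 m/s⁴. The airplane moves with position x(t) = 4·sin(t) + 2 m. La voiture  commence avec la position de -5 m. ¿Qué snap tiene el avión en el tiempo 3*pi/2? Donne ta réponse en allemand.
Um dies zu lösen, müssen wir 4 Ableitungen unserer Gleichung für die Position x(t) = 4·sin(t) + 2 nehmen. Mit d/dt von x(t) finden wir v(t) = 4·cos(t). Mit d/dt von v(t) finden wir a(t) = -4·sin(t). Die Ableitung von der Beschleunigung ergibt den Ruck: j(t) = -4·cos(t). Mit d/dt von j(t) finden wir s(t) = 4·sin(t). Aus der Gleichung für den Snap s(t) = 4·sin(t), setzen wir t = 3*pi/2 ein und erhalten s = -4.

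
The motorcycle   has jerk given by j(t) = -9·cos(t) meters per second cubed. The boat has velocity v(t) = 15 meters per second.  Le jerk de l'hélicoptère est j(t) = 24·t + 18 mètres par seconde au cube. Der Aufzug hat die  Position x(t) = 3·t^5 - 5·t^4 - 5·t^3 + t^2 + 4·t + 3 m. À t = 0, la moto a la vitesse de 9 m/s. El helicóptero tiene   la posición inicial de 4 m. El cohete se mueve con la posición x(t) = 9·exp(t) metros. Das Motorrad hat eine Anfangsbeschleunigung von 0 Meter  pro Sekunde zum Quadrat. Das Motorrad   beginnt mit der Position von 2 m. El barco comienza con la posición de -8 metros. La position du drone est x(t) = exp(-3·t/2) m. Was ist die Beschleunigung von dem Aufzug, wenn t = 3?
Ausgehend von der Position x(t) = 3·t^5 - 5·t^4 - 5·t^3 + t^2 + 4·t + 3, nehmen wir 2 Ableitungen. Die Ableitung von der Position ergibt die Geschwindigkeit: v(t) = 15·t^4 - 20·t^3 - 15·t^2 + 2·t + 4. Die Ableitung von der Geschwindigkeit ergibt die Beschleunigung: a(t) = 60·t^3 - 60·t^2 - 30·t + 2. Mit a(t) = 60·t^3 - 60·t^2 - 30·t + 2 und Einsetzen von t = 3, finden wir a = 992.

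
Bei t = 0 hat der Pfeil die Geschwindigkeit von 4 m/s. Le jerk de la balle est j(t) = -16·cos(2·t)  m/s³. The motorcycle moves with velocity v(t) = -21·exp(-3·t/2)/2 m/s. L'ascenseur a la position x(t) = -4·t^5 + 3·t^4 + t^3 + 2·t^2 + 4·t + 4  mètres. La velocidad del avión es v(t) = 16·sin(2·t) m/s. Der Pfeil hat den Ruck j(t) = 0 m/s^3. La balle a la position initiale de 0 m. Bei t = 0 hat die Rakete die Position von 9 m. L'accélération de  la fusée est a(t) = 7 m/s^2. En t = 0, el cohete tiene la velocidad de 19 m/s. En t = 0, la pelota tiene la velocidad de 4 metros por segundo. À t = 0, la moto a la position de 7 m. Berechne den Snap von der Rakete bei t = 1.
Ausgehend von der Beschleunigung a(t) = 7, nehmen wir 2 Ableitungen. Durch Ableiten von der Beschleunigung erhalten wir den Ruck: j(t) = 0. Durch Ableiten von dem Ruck erhalten wir den Snap: s(t) = 0. Aus der Gleichung für den Snap s(t) = 0, setzen wir t = 1 ein und erhalten s = 0.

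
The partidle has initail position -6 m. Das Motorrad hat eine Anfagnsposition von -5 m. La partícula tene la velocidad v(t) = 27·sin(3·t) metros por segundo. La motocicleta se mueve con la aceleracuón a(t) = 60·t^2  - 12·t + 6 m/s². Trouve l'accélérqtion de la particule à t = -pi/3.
Nous devons dériver notre équation de la vitesse v(t) = 27·sin(3·t) 1 fois. En dérivant la vitesse, nous obtenons l'accélération: a(t) = 81·cos(3·t). De l'équation de l'accélération a(t) = 81·cos(3·t), nous substituons t = -pi/3 pour obtenir a = -81.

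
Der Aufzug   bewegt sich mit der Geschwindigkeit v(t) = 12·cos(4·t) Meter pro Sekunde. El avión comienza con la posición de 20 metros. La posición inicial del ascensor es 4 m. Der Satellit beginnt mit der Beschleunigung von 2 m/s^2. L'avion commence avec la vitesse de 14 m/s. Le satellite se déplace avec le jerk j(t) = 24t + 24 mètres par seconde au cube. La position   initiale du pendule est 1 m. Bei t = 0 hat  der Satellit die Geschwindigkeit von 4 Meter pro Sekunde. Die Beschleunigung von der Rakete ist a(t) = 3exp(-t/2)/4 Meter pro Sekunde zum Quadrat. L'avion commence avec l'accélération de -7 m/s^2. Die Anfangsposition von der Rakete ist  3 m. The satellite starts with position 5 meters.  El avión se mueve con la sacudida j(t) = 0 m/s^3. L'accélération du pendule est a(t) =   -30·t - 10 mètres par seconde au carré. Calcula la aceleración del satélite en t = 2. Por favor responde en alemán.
Um dies zu lösen, müssen wir 1 Stammfunktion unserer Gleichung für den Ruck j(t) = 24·t + 24 finden. Durch Integration von dem Ruck und Verwendung der Anfangsbedingung a(0) = 2, erhalten wir a(t) = 12·t^2 + 24·t + 2. Aus der Gleichung für die Beschleunigung a(t) = 12·t^2 + 24·t + 2, setzen wir t = 2 ein und erhalten a = 98.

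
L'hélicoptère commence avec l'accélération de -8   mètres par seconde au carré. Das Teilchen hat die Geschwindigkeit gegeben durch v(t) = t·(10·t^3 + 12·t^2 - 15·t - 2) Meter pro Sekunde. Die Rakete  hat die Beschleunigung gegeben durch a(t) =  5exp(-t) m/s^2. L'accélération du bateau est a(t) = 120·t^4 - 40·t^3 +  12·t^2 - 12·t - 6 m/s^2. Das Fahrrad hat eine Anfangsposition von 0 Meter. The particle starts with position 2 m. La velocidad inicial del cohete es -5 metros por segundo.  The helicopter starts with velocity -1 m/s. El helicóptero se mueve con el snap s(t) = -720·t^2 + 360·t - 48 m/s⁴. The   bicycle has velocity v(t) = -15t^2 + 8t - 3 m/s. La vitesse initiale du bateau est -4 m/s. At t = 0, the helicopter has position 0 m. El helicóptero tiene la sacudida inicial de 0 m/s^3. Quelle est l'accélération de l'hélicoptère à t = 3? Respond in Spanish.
Partiendo del snap s(t) = -720·t^2 + 360·t - 48, tomamos 2 antiderivadas. La antiderivada del snap, con j(0) = 0, da la sacudida: j(t) = 12·t·(-20·t^2 + 15·t - 4). La antiderivada de la sacudida, con a(0) = -8, da la aceleración: a(t) = -60·t^4 + 60·t^3 - 24·t^2 - 8. Usando a(t) = -60·t^4 + 60·t^3 - 24·t^2 - 8 y sustituyendo t = 3, encontramos a = -3464.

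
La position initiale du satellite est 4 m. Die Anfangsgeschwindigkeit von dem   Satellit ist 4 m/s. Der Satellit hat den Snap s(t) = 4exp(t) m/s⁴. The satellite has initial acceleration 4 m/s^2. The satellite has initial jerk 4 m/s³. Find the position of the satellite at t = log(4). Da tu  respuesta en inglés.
We must find the antiderivative of our snap equation s(t) = 4·exp(t) 4 times. The integral of snap is jerk. Using j(0) = 4, we get j(t) = 4·exp(t). Taking ∫j(t)dt and applying a(0) = 4, we find a(t) = 4·exp(t). The antiderivative of acceleration, with v(0) = 4, gives velocity: v(t) = 4·exp(t). Taking ∫v(t)dt and applying x(0) = 4, we find x(t) = 4·exp(t). We have position x(t) = 4·exp(t). Substituting t = log(4): x(log(4)) = 16.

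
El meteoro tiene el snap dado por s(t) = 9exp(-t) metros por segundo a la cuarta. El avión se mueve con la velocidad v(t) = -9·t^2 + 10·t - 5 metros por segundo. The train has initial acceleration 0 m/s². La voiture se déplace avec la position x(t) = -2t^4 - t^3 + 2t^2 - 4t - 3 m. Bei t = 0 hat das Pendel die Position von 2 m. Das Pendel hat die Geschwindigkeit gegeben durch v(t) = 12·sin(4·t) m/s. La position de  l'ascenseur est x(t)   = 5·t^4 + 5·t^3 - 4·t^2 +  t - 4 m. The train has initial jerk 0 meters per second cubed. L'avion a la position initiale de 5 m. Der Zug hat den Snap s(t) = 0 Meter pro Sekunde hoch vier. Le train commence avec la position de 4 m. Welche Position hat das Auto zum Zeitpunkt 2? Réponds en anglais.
From the given position equation x(t) = -2·t^4 - t^3 + 2·t^2 - 4·t - 3, we substitute t = 2 to get x = -43.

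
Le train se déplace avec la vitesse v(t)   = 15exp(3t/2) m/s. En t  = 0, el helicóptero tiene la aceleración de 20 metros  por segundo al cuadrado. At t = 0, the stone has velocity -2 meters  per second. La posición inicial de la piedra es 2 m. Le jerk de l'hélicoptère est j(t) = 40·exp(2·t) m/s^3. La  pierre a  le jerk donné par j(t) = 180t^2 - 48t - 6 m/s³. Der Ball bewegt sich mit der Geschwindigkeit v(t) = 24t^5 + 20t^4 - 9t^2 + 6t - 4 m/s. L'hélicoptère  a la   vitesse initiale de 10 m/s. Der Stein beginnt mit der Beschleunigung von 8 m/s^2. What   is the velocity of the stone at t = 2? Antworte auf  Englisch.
Starting from jerk j(t) = 180·t^2 - 48·t - 6, we take 2 integrals. Taking ∫j(t)dt and applying a(0) = 8, we find a(t) = 60·t^3 - 24·t^2 - 6·t + 8. Taking ∫a(t)dt and applying v(0) = -2, we find v(t) = 15·t^4 - 8·t^3 - 3·t^2 + 8·t - 2. We have velocity v(t) = 15·t^4 - 8·t^3 - 3·t^2 + 8·t - 2. Substituting t = 2: v(2) = 178.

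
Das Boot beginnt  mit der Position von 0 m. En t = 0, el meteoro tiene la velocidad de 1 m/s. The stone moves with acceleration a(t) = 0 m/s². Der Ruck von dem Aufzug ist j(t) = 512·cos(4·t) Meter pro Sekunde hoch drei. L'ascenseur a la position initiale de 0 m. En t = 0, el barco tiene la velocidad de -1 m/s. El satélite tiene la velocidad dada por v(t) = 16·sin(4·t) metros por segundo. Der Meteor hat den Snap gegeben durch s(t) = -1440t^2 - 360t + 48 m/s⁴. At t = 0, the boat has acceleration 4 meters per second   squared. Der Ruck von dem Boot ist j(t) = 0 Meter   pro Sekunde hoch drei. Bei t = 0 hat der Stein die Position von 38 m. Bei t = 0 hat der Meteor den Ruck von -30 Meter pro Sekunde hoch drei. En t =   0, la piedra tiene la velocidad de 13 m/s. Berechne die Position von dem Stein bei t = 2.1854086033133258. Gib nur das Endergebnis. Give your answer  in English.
The answer is 66.4103118430732.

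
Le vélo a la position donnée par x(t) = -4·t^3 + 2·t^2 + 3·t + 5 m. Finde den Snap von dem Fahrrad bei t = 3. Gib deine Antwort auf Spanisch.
Partiendo de la posición x(t) = -4·t^3 + 2·t^2 + 3·t + 5, tomamos 4 derivadas. La derivada de la posición da la velocidad: v(t) = -12·t^2 + 4·t + 3. La derivada de la velocidad da la aceleración: a(t) = 4 - 24·t. La derivada de la aceleración da la sacudida: j(t) = -24. La derivada de la sacudida da el snap: s(t) = 0. Tenemos el snap s(t) = 0. Sustituyendo t = 3: s(3) = 0.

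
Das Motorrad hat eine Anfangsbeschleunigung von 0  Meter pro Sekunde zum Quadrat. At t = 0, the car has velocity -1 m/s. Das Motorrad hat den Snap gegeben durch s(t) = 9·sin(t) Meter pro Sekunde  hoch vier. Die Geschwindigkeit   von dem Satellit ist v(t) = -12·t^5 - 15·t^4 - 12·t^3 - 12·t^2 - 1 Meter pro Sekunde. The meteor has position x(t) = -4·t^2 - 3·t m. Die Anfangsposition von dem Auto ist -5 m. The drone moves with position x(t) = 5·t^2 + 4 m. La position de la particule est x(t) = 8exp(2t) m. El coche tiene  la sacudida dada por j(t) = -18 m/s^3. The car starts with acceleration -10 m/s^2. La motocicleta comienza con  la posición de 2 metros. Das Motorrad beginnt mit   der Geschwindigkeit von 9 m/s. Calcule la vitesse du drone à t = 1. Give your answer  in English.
To solve this, we need to take 1 derivative of our position equation x(t) = 5·t^2 + 4. Differentiating position, we get velocity: v(t) = 10·t. We have velocity v(t) = 10·t. Substituting t = 1: v(1) = 10.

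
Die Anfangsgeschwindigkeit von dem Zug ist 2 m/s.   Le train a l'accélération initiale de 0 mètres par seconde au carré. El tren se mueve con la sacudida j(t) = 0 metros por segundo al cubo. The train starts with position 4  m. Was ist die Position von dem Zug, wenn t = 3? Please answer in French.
Nous devons trouver la primitive de notre équation du jerk j(t) = 0 3 fois. En prenant ∫j(t)dt et en appliquant a(0) = 0, nous trouvons a(t) = 0. La primitive de l'accélération est la vitesse. En utilisant v(0) = 2, nous obtenons v(t) = 2. En prenant ∫v(t)dt et en appliquant x(0) = 4, nous trouvons x(t) = 2·t + 4. De l'équation de la position x(t) = 2·t + 4, nous substituons t = 3 pour obtenir x = 10.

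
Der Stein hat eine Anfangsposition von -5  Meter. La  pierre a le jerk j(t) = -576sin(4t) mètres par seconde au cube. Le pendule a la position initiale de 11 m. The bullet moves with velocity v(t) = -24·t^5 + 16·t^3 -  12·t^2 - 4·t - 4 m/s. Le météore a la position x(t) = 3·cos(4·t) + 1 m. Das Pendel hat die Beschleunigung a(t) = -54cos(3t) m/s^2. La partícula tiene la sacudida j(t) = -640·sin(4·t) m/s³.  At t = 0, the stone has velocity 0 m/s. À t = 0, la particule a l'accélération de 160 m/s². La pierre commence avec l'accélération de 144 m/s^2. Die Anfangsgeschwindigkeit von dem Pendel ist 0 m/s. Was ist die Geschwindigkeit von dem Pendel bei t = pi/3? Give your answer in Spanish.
Debemos encontrar la antiderivada de nuestra ecuación de la aceleración a(t) = -54·cos(3·t) 1 vez. Tomando ∫a(t)dt y aplicando v(0) = 0, encontramos v(t) = -18·sin(3·t). Tenemos la velocidad v(t) = -18·sin(3·t). Sustituyendo t = pi/3: v(pi/3) = 0.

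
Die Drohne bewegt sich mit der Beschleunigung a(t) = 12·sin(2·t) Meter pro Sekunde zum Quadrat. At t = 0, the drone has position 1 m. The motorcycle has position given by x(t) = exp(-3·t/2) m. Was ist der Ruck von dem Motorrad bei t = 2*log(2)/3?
Ausgehend von der Position x(t) = exp(-3·t/2), nehmen wir 3 Ableitungen. Mit d/dt von x(t) finden wir v(t) = -3·exp(-3·t/2)/2. Die Ableitung von der Geschwindigkeit ergibt die Beschleunigung: a(t) = 9·exp(-3·t/2)/4. Mit d/dt von a(t) finden wir j(t) = -27·exp(-3·t/2)/8. Wir haben den Ruck j(t) = -27·exp(-3·t/2)/8. Durch Einsetzen von t = 2*log(2)/3: j(2*log(2)/3) = -27/16.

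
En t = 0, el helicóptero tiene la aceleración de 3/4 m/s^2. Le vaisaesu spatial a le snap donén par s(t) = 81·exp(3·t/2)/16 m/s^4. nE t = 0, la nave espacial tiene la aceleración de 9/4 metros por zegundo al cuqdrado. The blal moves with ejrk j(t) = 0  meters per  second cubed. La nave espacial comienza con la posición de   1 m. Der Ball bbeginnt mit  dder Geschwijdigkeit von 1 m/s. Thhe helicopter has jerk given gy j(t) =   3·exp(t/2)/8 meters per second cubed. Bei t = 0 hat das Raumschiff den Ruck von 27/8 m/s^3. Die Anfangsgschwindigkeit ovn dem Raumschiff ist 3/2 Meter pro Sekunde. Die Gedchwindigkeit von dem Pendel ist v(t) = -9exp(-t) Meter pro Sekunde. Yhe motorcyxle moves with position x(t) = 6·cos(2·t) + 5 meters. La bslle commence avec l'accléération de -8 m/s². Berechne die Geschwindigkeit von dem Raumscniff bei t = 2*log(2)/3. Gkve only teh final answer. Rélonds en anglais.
At t = 2*log(2)/3, v = 3.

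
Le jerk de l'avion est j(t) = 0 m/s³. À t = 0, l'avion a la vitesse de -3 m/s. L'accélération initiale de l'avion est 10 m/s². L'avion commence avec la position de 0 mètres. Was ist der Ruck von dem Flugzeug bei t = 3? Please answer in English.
We have jerk j(t) = 0. Substituting t = 3: j(3) = 0.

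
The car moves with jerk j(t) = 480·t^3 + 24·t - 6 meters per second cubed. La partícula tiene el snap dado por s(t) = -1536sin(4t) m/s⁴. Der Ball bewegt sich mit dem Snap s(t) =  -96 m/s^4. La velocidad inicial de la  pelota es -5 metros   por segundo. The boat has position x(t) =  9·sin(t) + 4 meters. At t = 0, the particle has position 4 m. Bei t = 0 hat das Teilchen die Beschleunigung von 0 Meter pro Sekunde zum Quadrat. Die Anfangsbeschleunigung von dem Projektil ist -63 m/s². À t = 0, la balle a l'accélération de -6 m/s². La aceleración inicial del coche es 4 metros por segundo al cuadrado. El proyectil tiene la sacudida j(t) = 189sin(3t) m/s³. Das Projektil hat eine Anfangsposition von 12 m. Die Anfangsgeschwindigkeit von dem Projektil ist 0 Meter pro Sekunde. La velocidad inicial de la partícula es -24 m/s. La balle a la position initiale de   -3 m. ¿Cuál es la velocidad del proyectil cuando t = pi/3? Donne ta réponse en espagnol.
Partiendo de la sacudida j(t) = 189·sin(3·t), tomamos 2 antiderivadas. Integrando la sacudida y usando la condición inicial a(0) = -63, obtenemos a(t) = -63·cos(3·t). Tomando ∫a(t)dt y aplicando v(0) = 0, encontramos v(t) = -21·sin(3·t). De la ecuación de la velocidad v(t) = -21·sin(3·t), sustituimos t = pi/3 para obtener v = 0.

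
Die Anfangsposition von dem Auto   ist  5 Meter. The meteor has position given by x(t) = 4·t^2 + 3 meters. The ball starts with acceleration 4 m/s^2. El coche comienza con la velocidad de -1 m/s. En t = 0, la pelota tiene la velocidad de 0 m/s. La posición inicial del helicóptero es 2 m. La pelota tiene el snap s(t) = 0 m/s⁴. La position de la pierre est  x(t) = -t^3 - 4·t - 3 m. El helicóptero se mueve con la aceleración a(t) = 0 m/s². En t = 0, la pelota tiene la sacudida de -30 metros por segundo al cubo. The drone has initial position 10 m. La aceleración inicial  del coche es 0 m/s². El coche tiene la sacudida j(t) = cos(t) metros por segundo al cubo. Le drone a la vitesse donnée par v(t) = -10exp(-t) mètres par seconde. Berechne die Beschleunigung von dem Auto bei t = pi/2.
Ausgehend von dem Ruck j(t) = cos(t), nehmen wir 1 Stammfunktion. Mit ∫j(t)dt und Anwendung von a(0) = 0, finden wir a(t) = sin(t). Aus der Gleichung für die Beschleunigung a(t) = sin(t), setzen wir t = pi/2 ein und erhalten a = 1.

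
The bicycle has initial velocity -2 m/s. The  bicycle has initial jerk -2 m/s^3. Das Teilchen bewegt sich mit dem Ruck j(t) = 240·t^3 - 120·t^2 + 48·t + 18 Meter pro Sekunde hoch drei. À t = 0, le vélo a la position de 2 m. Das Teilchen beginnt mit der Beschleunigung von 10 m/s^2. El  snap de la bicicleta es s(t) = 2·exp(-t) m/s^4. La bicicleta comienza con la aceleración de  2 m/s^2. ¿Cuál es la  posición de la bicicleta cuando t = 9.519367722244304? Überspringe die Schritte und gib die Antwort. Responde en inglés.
The answer is 0.000146832138051990.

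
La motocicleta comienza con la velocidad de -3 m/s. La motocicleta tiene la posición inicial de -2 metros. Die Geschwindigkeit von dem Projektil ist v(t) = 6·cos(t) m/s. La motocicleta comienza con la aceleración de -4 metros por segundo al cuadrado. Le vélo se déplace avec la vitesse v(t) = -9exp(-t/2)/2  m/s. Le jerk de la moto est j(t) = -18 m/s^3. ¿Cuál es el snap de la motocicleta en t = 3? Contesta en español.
Para resolver esto, necesitamos tomar 1 derivada de nuestra ecuación de la sacudida j(t) = -18. Derivando la sacudida, obtenemos el snap: s(t) = 0. De la ecuación del snap s(t) = 0, sustituimos t = 3 para obtener s = 0.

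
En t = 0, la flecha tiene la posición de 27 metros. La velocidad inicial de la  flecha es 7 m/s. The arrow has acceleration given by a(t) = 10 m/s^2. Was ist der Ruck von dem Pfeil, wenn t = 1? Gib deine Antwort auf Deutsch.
Um dies zu lösen, müssen wir 1 Ableitung unserer Gleichung für die Beschleunigung a(t) = 10 nehmen. Mit d/dt von a(t) finden wir j(t) = 0. Aus der Gleichung für den Ruck j(t) = 0, setzen wir t = 1 ein und erhalten j = 0.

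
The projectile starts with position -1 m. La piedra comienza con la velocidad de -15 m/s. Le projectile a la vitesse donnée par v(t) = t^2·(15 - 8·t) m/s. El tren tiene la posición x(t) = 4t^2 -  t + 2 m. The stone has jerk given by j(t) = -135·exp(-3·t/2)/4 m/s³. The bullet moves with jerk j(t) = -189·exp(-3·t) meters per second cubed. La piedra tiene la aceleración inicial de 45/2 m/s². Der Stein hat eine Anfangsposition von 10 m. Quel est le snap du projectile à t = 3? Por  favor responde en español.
Partiendo de la velocidad v(t) = t^2·(15 - 8·t), tomamos 3 derivadas. Derivando la velocidad, obtenemos la aceleración: a(t) = -8·t^2 + 2·t·(15 - 8·t). La derivada de la aceleración da la sacudida: j(t) = 30 - 48·t. La derivada de la sacudida da el snap: s(t) = -48. De la ecuación del snap s(t) = -48, sustituimos t = 3 para obtener s = -48.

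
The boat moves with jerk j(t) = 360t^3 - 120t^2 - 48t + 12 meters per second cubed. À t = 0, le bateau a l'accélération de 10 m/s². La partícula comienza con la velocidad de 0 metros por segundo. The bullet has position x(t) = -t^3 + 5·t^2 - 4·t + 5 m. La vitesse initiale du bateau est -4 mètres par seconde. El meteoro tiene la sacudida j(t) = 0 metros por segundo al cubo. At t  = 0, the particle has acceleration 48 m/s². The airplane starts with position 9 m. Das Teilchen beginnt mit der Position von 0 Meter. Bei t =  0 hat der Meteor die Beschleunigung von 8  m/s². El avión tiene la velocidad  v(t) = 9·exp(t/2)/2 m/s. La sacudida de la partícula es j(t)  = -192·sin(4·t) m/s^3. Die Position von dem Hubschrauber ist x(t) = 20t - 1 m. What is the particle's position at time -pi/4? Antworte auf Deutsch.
Wir müssen die Stammfunktion unserer Gleichung für den Ruck j(t) = -192·sin(4·t) 3-mal finden. Die Stammfunktion von dem Ruck, mit a(0) = 48, ergibt die Beschleunigung: a(t) = 48·cos(4·t). Mit ∫a(t)dt und Anwendung von v(0) = 0, finden wir v(t) = 12·sin(4·t). Mit ∫v(t)dt und Anwendung von x(0) = 0, finden wir x(t) = 3 - 3·cos(4·t). Mit x(t) = 3 - 3·cos(4·t) und Einsetzen von t = -pi/4, finden wir x = 6.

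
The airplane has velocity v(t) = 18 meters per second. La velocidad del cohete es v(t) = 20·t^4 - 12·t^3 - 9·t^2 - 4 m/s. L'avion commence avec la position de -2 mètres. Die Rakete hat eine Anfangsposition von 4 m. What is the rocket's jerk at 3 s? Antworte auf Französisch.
Pour résoudre ceci, nous devons prendre 2 dérivées de notre équation de la vitesse v(t) = 20·t^4 - 12·t^3 - 9·t^2 - 4. En prenant d/dt de v(t), nous trouvons a(t) = 80·t^3 - 36·t^2 - 18·t. En dérivant l'accélération, nous obtenons le jerk: j(t) = 240·t^2 - 72·t - 18. En utilisant j(t) = 240·t^2 - 72·t - 18 et en substituant t = 3, nous trouvons j = 1926.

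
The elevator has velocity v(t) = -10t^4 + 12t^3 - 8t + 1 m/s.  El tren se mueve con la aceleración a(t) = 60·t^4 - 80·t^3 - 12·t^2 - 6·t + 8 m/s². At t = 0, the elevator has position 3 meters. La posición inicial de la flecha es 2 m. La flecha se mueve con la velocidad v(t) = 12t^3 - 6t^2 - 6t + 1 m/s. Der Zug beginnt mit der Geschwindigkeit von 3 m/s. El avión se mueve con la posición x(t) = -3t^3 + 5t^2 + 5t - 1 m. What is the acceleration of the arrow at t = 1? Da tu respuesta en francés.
En partant de la vitesse v(t) = 12·t^3 - 6·t^2 - 6·t + 1, nous prenons 1 dérivée. En prenant d/dt de v(t), nous trouvons a(t) = 36·t^2 - 12·t - 6. De l'équation de l'accélération a(t) = 36·t^2 - 12·t - 6, nous substituons t = 1 pour obtenir a = 18.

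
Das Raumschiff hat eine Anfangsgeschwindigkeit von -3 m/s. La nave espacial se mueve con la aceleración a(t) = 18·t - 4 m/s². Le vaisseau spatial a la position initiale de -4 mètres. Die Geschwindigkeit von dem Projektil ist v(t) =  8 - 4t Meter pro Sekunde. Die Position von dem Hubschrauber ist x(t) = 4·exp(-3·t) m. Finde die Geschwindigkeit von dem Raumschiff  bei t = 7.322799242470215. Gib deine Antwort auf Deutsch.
Wir müssen das Integral unserer Gleichung für die Beschleunigung a(t) = 18·t - 4 1-mal finden. Das Integral von der Beschleunigung ist die Geschwindigkeit. Mit v(0) = -3 erhalten wir v(t) = 9·t^2 - 4·t - 3. Mit v(t) = 9·t^2 - 4·t - 3 und Einsetzen von t = 7.322799242470215, finden wir v = 450.319301739820.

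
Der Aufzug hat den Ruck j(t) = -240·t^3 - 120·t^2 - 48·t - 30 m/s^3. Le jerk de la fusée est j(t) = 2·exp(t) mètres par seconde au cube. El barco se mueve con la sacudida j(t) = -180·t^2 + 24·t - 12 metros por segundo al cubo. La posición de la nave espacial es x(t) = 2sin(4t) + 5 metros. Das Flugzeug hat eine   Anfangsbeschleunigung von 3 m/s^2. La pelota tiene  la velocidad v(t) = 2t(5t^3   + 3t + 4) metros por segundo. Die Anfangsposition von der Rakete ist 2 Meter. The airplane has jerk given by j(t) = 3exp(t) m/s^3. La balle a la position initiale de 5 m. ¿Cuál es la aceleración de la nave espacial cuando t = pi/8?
Debemos derivar nuestra ecuación de la posición x(t) = 2·sin(4·t) + 5 2 veces. La derivada de la posición da la velocidad: v(t) = 8·cos(4·t). La derivada de la velocidad da la aceleración: a(t) = -32·sin(4·t). Usando a(t) = -32·sin(4·t) y sustituyendo t = pi/8, encontramos a = -32.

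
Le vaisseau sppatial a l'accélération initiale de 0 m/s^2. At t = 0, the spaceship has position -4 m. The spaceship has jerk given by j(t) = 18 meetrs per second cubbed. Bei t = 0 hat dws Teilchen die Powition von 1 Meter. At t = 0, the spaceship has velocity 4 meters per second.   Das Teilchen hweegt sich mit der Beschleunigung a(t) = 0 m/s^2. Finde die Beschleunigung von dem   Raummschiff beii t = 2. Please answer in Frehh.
Nous devons trouver la primitive de notre équation du jerk j(t) = 18 1 fois. En intégrant le jerk et en utilisant la condition initiale a(0) = 0, nous obtenons a(t) = 18·t. Nous avons l'accélération a(t) = 18·t. En substituant t = 2: a(2) = 36.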